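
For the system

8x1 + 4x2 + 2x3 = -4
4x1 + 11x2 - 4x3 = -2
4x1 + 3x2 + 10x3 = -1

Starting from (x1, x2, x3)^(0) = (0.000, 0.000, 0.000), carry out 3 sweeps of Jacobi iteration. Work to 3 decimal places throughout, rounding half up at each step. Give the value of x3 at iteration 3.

0.064

Iteration 1:
  x1 = (-4 - (4)·0.000 - (2)·0.000) / (8) = -0.500
  x2 = (-2 - (4)·0.000 - (-4)·0.000) / (11) = -0.182
  x3 = (-1 - (4)·0.000 - (3)·0.000) / (10) = -0.100
Iteration 2:
  x1 = (-4 - (4)·-0.182 - (2)·-0.100) / (8) = -0.384
  x2 = (-2 - (4)·-0.500 - (-4)·-0.100) / (11) = -0.036
  x3 = (-1 - (4)·-0.500 - (3)·-0.182) / (10) = 0.155
Iteration 3:
  x1 = (-4 - (4)·-0.036 - (2)·0.155) / (8) = -0.521
  x2 = (-2 - (4)·-0.384 - (-4)·0.155) / (11) = 0.014
  x3 = (-1 - (4)·-0.384 - (3)·-0.036) / (10) = 0.064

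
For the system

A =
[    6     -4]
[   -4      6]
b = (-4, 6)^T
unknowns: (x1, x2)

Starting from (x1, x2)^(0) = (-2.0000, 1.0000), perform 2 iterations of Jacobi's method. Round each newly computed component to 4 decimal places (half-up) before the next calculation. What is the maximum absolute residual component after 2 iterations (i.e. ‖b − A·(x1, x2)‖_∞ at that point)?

Iteration 1:
  x1 = (-4 - (-4)·1.0000) / (6) = 0.0000
  x2 = (6 - (-4)·-2.0000) / (6) = -0.3333
Iteration 2:
  x1 = (-4 - (-4)·-0.3333) / (6) = -0.8889
  x2 = (6 - (-4)·0.0000) / (6) = 1.0000
Residual b − A·x = (5.3334, -3.5556); ∞-norm = 5.3334

5.3334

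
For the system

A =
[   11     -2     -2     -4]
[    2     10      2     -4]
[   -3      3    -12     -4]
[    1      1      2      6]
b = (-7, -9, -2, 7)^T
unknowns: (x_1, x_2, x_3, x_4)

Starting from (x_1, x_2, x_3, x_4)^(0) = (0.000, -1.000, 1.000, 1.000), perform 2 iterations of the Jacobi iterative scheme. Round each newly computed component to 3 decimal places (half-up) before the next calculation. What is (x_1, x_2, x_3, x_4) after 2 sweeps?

(-0.476, -0.362, -0.273, 1.468)

Iteration 1:
  x_1 = (-7 - (-2)·-1.000 - (-2)·1.000 - (-4)·1.000) / (11) = -0.273
  x_2 = (-9 - (2)·0.000 - (2)·1.000 - (-4)·1.000) / (10) = -0.700
  x_3 = (-2 - (-3)·0.000 - (3)·-1.000 - (-4)·1.000) / (-12) = -0.417
  x_4 = (7 - (1)·0.000 - (1)·-1.000 - (2)·1.000) / (6) = 1.000
Iteration 2:
  x_1 = (-7 - (-2)·-0.700 - (-2)·-0.417 - (-4)·1.000) / (11) = -0.476
  x_2 = (-9 - (2)·-0.273 - (2)·-0.417 - (-4)·1.000) / (10) = -0.362
  x_3 = (-2 - (-3)·-0.273 - (3)·-0.700 - (-4)·1.000) / (-12) = -0.273
  x_4 = (7 - (1)·-0.273 - (1)·-0.700 - (2)·-0.417) / (6) = 1.468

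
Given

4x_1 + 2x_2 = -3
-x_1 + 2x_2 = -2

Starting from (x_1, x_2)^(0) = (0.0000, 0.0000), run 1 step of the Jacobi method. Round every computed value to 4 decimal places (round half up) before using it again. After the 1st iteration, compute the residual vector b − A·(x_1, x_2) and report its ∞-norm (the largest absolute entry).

2.0000

Iteration 1:
  x_1 = (-3 - (2)·0.0000) / (4) = -0.7500
  x_2 = (-2 - (-1)·0.0000) / (2) = -1.0000
Residual b − A·x = (2.0000, -0.7500); ∞-norm = 2.0000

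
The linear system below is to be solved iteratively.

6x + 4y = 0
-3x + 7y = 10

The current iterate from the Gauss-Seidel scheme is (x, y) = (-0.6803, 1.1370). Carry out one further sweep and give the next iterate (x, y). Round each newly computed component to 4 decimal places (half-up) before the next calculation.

(-0.7580, 1.1037)

One sweep:
  x = (0 - (4)·1.1370) / (6) = -0.7580
  y = (10 - (-3)·-0.7580) / (7) = 1.1037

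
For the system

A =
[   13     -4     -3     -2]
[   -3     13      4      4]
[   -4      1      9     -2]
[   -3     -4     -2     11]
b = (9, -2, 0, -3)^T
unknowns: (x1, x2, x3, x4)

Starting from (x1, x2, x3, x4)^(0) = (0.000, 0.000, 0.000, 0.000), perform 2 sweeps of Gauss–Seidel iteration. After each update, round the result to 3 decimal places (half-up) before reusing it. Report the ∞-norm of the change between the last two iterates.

0.071

Iteration 1:
  x1 = (9 - (-4)·0.000 - (-3)·0.000 - (-2)·0.000) / (13) = 0.692
  x2 = (-2 - (-3)·0.692 - (4)·0.000 - (4)·0.000) / (13) = 0.006
  x3 = (0 - (-4)·0.692 - (1)·0.006 - (-2)·0.000) / (9) = 0.307
  x4 = (-3 - (-3)·0.692 - (-4)·0.006 - (-2)·0.307) / (11) = -0.026
Iteration 2:
  x1 = (9 - (-4)·0.006 - (-3)·0.307 - (-2)·-0.026) / (13) = 0.761
  x2 = (-2 - (-3)·0.761 - (4)·0.307 - (4)·-0.026) / (13) = -0.065
  x3 = (0 - (-4)·0.761 - (1)·-0.065 - (-2)·-0.026) / (9) = 0.340
  x4 = (-3 - (-3)·0.761 - (-4)·-0.065 - (-2)·0.340) / (11) = -0.027
Change: (0.069, -0.071, 0.033, -0.001) → max |·| = 0.071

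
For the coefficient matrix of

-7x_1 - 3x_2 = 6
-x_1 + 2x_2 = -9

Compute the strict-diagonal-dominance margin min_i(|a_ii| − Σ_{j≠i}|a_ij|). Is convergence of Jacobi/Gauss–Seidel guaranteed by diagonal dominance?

1

row 1: |-7| − (3) = 4
row 2: |2| − (1) = 1
minimum over rows = 1 → strictly diagonally dominant (convergence guaranteed)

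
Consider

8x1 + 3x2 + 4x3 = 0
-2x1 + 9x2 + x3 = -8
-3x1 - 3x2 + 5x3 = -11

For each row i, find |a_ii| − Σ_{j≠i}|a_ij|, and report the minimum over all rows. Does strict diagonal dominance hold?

-1

row 1: |8| − (3+4) = 1
row 2: |9| − (2+1) = 6
row 3: |5| − (3+3) = -1
minimum over rows = -1 → not strictly diagonally dominant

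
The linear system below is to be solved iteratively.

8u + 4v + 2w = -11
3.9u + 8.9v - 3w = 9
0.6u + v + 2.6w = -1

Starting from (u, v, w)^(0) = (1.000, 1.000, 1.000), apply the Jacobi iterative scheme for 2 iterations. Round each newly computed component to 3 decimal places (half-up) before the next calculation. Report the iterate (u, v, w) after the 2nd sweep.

(-1.580, 1.605, -0.244)

Iteration 1:
  u = (-11 - (4)·1.000 - (2)·1.000) / (8) = -2.125
  v = (9 - (3.9)·1.000 - (-3)·1.000) / (8.9) = 0.910
  w = (-1 - (0.6)·1.000 - (1)·1.000) / (2.6) = -1.000
Iteration 2:
  u = (-11 - (4)·0.910 - (2)·-1.000) / (8) = -1.580
  v = (9 - (3.9)·-2.125 - (-3)·-1.000) / (8.9) = 1.605
  w = (-1 - (0.6)·-2.125 - (1)·0.910) / (2.6) = -0.244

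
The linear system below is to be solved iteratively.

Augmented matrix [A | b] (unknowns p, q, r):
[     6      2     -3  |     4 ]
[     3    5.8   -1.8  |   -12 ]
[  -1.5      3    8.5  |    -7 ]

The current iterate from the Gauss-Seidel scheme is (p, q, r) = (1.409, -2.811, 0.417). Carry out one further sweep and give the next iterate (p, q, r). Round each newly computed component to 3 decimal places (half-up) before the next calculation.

One sweep:
  p = (4 - (2)·-2.811 - (-3)·0.417) / (6) = 1.812
  q = (-12 - (3)·1.812 - (-1.8)·0.417) / (5.8) = -2.877
  r = (-7 - (-1.5)·1.812 - (3)·-2.877) / (8.5) = 0.512

(1.812, -2.877, 0.512)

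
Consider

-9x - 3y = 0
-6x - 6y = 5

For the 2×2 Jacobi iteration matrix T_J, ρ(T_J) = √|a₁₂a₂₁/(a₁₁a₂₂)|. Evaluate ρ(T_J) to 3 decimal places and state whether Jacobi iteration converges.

0.577

a₁₂a₂₁/(a₁₁a₂₂) = (-3)·(-6) / ((-9)·(-6)) = 0.333333
ρ = √|0.333333| = √0.333333 = 0.577
ρ < 1, so Jacobi converges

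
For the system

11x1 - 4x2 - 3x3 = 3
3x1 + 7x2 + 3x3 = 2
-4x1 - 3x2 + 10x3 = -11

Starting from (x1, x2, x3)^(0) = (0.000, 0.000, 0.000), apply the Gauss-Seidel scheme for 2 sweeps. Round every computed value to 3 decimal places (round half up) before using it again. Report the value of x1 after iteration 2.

0.078

Iteration 1:
  x1 = (3 - (-4)·0.000 - (-3)·0.000) / (11) = 0.273
  x2 = (2 - (3)·0.273 - (3)·0.000) / (7) = 0.169
  x3 = (-11 - (-4)·0.273 - (-3)·0.169) / (10) = -0.940
Iteration 2:
  x1 = (3 - (-4)·0.169 - (-3)·-0.940) / (11) = 0.078
  x2 = (2 - (3)·0.078 - (3)·-0.940) / (7) = 0.655
  x3 = (-11 - (-4)·0.078 - (-3)·0.655) / (10) = -0.872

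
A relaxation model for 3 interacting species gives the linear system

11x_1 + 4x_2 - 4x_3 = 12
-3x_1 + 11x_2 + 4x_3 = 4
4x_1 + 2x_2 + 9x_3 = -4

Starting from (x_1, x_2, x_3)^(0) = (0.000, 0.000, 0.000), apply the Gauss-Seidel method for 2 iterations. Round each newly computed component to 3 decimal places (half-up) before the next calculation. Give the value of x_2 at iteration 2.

Iteration 1:
  x_1 = (12 - (4)·0.000 - (-4)·0.000) / (11) = 1.091
  x_2 = (4 - (-3)·1.091 - (4)·0.000) / (11) = 0.661
  x_3 = (-4 - (4)·1.091 - (2)·0.661) / (9) = -1.076
Iteration 2:
  x_1 = (12 - (4)·0.661 - (-4)·-1.076) / (11) = 0.459
  x_2 = (4 - (-3)·0.459 - (4)·-1.076) / (11) = 0.880
  x_3 = (-4 - (4)·0.459 - (2)·0.880) / (9) = -0.844

0.880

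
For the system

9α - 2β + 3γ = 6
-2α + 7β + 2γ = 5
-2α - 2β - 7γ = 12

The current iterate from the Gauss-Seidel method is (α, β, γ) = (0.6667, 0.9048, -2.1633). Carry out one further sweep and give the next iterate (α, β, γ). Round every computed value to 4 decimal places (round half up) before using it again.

One sweep:
  α = (6 - (-2)·0.9048 - (3)·-2.1633) / (9) = 1.5888
  β = (5 - (-2)·1.5888 - (2)·-2.1633) / (7) = 1.7863
  γ = (12 - (-2)·1.5888 - (-2)·1.7863) / (-7) = -2.6786

(1.5888, 1.7863, -2.6786)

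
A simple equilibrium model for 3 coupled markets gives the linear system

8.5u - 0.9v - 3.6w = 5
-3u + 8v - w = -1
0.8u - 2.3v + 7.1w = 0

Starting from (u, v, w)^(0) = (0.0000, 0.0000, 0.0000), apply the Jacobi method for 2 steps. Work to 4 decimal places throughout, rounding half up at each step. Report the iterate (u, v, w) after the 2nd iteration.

Iteration 1:
  u = (5 - (-0.9)·0.0000 - (-3.6)·0.0000) / (8.5) = 0.5882
  v = (-1 - (-3)·0.0000 - (-1)·0.0000) / (8) = -0.1250
  w = (0 - (0.8)·0.0000 - (-2.3)·0.0000) / (7.1) = 0.0000
Iteration 2:
  u = (5 - (-0.9)·-0.1250 - (-3.6)·0.0000) / (8.5) = 0.5750
  v = (-1 - (-3)·0.5882 - (-1)·0.0000) / (8) = 0.0956
  w = (0 - (0.8)·0.5882 - (-2.3)·-0.1250) / (7.1) = -0.1068

(0.5750, 0.0956, -0.1068)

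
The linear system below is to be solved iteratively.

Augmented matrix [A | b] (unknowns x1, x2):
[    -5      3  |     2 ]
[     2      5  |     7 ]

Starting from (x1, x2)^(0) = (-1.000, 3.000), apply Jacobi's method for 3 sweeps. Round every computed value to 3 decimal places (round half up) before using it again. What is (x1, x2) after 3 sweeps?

(0.104, 1.128)

Iteration 1:
  x1 = (2 - (3)·3.000) / (-5) = 1.400
  x2 = (7 - (2)·-1.000) / (5) = 1.800
Iteration 2:
  x1 = (2 - (3)·1.800) / (-5) = 0.680
  x2 = (7 - (2)·1.400) / (5) = 0.840
Iteration 3:
  x1 = (2 - (3)·0.840) / (-5) = 0.104
  x2 = (7 - (2)·0.680) / (5) = 1.128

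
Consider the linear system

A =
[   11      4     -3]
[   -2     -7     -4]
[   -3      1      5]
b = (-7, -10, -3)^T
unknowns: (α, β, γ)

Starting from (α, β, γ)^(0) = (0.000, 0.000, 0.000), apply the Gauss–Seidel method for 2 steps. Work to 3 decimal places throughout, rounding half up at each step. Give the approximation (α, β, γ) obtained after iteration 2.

(-1.577, 2.624, -2.071)

Iteration 1:
  α = (-7 - (4)·0.000 - (-3)·0.000) / (11) = -0.636
  β = (-10 - (-2)·-0.636 - (-4)·0.000) / (-7) = 1.610
  γ = (-3 - (-3)·-0.636 - (1)·1.610) / (5) = -1.304
Iteration 2:
  α = (-7 - (4)·1.610 - (-3)·-1.304) / (11) = -1.577
  β = (-10 - (-2)·-1.577 - (-4)·-1.304) / (-7) = 2.624
  γ = (-3 - (-3)·-1.577 - (1)·2.624) / (5) = -2.071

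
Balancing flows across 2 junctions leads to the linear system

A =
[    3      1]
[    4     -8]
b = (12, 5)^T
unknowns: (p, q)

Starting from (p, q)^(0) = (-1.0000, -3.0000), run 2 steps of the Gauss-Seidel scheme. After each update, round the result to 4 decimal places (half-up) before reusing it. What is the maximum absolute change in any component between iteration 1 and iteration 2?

1.6250

Iteration 1:
  p = (12 - (1)·-3.0000) / (3) = 5.0000
  q = (5 - (4)·5.0000) / (-8) = 1.8750
Iteration 2:
  p = (12 - (1)·1.8750) / (3) = 3.3750
  q = (5 - (4)·3.3750) / (-8) = 1.0625
Change: (-1.6250, -0.8125) → max |·| = 1.6250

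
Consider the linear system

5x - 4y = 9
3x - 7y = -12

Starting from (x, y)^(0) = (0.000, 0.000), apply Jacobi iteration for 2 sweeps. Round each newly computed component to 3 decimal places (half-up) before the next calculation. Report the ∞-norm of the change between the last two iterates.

Iteration 1:
  x = (9 - (-4)·0.000) / (5) = 1.800
  y = (-12 - (3)·0.000) / (-7) = 1.714
Iteration 2:
  x = (9 - (-4)·1.714) / (5) = 3.171
  y = (-12 - (3)·1.800) / (-7) = 2.486
Change: (1.371, 0.772) → max |·| = 1.371

1.371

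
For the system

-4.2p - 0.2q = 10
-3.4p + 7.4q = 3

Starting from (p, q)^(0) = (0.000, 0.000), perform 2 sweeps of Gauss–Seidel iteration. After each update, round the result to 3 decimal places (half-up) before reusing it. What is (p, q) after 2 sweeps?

(-2.348, -0.673)

Iteration 1:
  p = (10 - (-0.2)·0.000) / (-4.2) = -2.381
  q = (3 - (-3.4)·-2.381) / (7.4) = -0.689
Iteration 2:
  p = (10 - (-0.2)·-0.689) / (-4.2) = -2.348
  q = (3 - (-3.4)·-2.348) / (7.4) = -0.673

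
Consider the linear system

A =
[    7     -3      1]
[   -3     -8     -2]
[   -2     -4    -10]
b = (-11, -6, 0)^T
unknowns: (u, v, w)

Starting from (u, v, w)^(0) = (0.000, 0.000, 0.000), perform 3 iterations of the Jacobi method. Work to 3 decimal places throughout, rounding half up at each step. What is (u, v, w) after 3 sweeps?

Iteration 1:
  u = (-11 - (-3)·0.000 - (1)·0.000) / (7) = -1.571
  v = (-6 - (-3)·0.000 - (-2)·0.000) / (-8) = 0.750
  w = (0 - (-2)·0.000 - (-4)·0.000) / (-10) = 0.000
Iteration 2:
  u = (-11 - (-3)·0.750 - (1)·0.000) / (7) = -1.250
  v = (-6 - (-3)·-1.571 - (-2)·0.000) / (-8) = 1.339
  w = (0 - (-2)·-1.571 - (-4)·0.750) / (-10) = 0.014
Iteration 3:
  u = (-11 - (-3)·1.339 - (1)·0.014) / (7) = -1.000
  v = (-6 - (-3)·-1.250 - (-2)·0.014) / (-8) = 1.215
  w = (0 - (-2)·-1.250 - (-4)·1.339) / (-10) = -0.286

(-1.000, 1.215, -0.286)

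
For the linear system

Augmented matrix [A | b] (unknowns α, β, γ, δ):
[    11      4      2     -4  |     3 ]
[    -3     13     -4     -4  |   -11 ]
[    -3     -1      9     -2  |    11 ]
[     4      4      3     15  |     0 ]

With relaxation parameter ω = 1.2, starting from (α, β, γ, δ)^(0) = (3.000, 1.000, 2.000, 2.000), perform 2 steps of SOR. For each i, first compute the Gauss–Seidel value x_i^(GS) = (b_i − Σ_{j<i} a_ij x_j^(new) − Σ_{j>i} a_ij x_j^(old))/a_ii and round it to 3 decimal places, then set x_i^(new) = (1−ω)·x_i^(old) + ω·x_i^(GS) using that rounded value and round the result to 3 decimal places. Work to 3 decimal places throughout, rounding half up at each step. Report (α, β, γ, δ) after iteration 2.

(-0.351, -0.862, 0.712, 0.364)

Iteration 1:
  α: GS value = (3 - (4)·1.000 - (2)·2.000 - (-4)·2.000) / (11) = 0.273;  α ← (1−ω)·3.000 + ω·0.273 = -0.272
  β: GS value = (-11 - (-3)·-0.272 - (-4)·2.000 - (-4)·2.000) / (13) = 0.322;  β ← (1−ω)·1.000 + ω·0.322 = 0.186
  γ: GS value = (11 - (-3)·-0.272 - (-1)·0.186 - (-2)·2.000) / (9) = 1.597;  γ ← (1−ω)·2.000 + ω·1.597 = 1.516
  δ: GS value = (0 - (4)·-0.272 - (4)·0.186 - (3)·1.516) / (15) = -0.280;  δ ← (1−ω)·2.000 + ω·-0.280 = -0.736
Iteration 2:
  α: GS value = (3 - (4)·0.186 - (2)·1.516 - (-4)·-0.736) / (11) = -0.338;  α ← (1−ω)·-0.272 + ω·-0.338 = -0.351
  β: GS value = (-11 - (-3)·-0.351 - (-4)·1.516 - (-4)·-0.736) / (13) = -0.687;  β ← (1−ω)·0.186 + ω·-0.687 = -0.862
  γ: GS value = (11 - (-3)·-0.351 - (-1)·-0.862 - (-2)·-0.736) / (9) = 0.846;  γ ← (1−ω)·1.516 + ω·0.846 = 0.712
  δ: GS value = (0 - (4)·-0.351 - (4)·-0.862 - (3)·0.712) / (15) = 0.181;  δ ← (1−ω)·-0.736 + ω·0.181 = 0.364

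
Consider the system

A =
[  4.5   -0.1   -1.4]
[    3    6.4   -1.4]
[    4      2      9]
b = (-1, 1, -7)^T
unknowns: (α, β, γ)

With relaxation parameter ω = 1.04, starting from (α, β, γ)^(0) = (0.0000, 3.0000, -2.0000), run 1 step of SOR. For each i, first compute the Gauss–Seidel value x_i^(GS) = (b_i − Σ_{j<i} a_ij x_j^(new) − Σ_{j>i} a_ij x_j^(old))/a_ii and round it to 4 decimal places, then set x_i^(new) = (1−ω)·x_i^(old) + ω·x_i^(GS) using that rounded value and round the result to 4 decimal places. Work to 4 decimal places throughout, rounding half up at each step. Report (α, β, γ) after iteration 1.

Iteration 1:
  α: GS value = (-1 - (-0.1)·3.0000 - (-1.4)·-2.0000) / (4.5) = -0.7778;  α ← (1−ω)·0.0000 + ω·-0.7778 = -0.8089
  β: GS value = (1 - (3)·-0.8089 - (-1.4)·-2.0000) / (6.4) = 0.0979;  β ← (1−ω)·3.0000 + ω·0.0979 = -0.0182
  γ: GS value = (-7 - (4)·-0.8089 - (2)·-0.0182) / (9) = -0.4142;  γ ← (1−ω)·-2.0000 + ω·-0.4142 = -0.3508

(-0.8089, -0.0182, -0.3508)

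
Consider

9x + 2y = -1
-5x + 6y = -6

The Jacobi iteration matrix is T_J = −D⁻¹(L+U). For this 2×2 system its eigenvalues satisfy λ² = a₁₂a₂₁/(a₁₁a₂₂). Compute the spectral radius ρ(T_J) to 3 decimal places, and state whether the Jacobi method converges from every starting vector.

0.430

a₁₂a₂₁/(a₁₁a₂₂) = (2)·(-5) / ((9)·(6)) = -0.185185
ρ = √|-0.185185| = √0.185185 = 0.430
ρ < 1, so Jacobi converges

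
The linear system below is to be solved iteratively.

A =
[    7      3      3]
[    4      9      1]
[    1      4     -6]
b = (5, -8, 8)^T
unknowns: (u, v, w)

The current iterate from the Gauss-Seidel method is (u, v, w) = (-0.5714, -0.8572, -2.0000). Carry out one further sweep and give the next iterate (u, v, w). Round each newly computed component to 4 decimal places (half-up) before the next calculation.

One sweep:
  u = (5 - (3)·-0.8572 - (3)·-2.0000) / (7) = 1.9388
  v = (-8 - (4)·1.9388 - (1)·-2.0000) / (9) = -1.5284
  w = (8 - (1)·1.9388 - (4)·-1.5284) / (-6) = -2.0291

(1.9388, -1.5284, -2.0291)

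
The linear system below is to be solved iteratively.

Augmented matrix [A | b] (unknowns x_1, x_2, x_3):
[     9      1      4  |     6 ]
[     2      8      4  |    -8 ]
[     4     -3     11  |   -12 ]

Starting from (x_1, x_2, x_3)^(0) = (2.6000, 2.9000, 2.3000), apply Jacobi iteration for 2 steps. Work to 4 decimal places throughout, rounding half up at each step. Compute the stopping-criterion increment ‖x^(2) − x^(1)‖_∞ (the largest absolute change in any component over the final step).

Iteration 1:
  x_1 = (6 - (1)·2.9000 - (4)·2.3000) / (9) = -0.6778
  x_2 = (-8 - (2)·2.6000 - (4)·2.3000) / (8) = -2.8000
  x_3 = (-12 - (4)·2.6000 - (-3)·2.9000) / (11) = -1.2455
Iteration 2:
  x_1 = (6 - (1)·-2.8000 - (4)·-1.2455) / (9) = 1.5313
  x_2 = (-8 - (2)·-0.6778 - (4)·-1.2455) / (8) = -0.2078
  x_3 = (-12 - (4)·-0.6778 - (-3)·-2.8000) / (11) = -1.6081
Change: (2.2091, 2.5922, -0.3626) → max |·| = 2.5922

2.5922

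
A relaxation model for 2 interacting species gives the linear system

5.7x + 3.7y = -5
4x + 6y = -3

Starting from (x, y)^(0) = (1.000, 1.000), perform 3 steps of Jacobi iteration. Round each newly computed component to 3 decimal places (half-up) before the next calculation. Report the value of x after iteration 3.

-1.213

Iteration 1:
  x = (-5 - (3.7)·1.000) / (5.7) = -1.526
  y = (-3 - (4)·1.000) / (6) = -1.167
Iteration 2:
  x = (-5 - (3.7)·-1.167) / (5.7) = -0.120
  y = (-3 - (4)·-1.526) / (6) = 0.517
Iteration 3:
  x = (-5 - (3.7)·0.517) / (5.7) = -1.213
  y = (-3 - (4)·-0.120) / (6) = -0.420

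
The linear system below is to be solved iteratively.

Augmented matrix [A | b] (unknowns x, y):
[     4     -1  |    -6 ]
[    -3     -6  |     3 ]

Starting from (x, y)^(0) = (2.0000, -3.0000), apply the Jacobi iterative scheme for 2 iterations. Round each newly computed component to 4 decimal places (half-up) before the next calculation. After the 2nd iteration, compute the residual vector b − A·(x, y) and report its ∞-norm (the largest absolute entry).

2.1250

Iteration 1:
  x = (-6 - (-1)·-3.0000) / (4) = -2.2500
  y = (3 - (-3)·2.0000) / (-6) = -1.5000
Iteration 2:
  x = (-6 - (-1)·-1.5000) / (4) = -1.8750
  y = (3 - (-3)·-2.2500) / (-6) = 0.6250
Residual b − A·x = (2.1250, 1.1250); ∞-norm = 2.1250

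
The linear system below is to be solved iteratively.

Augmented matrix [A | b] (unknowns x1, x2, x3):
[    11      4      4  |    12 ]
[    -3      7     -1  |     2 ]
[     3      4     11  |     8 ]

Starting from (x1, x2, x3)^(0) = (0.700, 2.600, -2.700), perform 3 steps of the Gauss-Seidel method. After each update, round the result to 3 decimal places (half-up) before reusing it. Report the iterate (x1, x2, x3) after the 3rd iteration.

(0.751, 0.643, 0.289)

Iteration 1:
  x1 = (12 - (4)·2.600 - (4)·-2.700) / (11) = 1.127
  x2 = (2 - (-3)·1.127 - (-1)·-2.700) / (7) = 0.383
  x3 = (8 - (3)·1.127 - (4)·0.383) / (11) = 0.281
Iteration 2:
  x1 = (12 - (4)·0.383 - (4)·0.281) / (11) = 0.849
  x2 = (2 - (-3)·0.849 - (-1)·0.281) / (7) = 0.690
  x3 = (8 - (3)·0.849 - (4)·0.690) / (11) = 0.245
Iteration 3:
  x1 = (12 - (4)·0.690 - (4)·0.245) / (11) = 0.751
  x2 = (2 - (-3)·0.751 - (-1)·0.245) / (7) = 0.643
  x3 = (8 - (3)·0.751 - (4)·0.643) / (11) = 0.289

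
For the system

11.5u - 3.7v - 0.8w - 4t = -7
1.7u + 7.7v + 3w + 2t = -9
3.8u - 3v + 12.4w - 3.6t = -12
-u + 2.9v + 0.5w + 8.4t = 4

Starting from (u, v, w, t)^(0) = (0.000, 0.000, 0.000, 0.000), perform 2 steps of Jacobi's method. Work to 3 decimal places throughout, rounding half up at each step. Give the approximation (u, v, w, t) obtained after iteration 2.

Iteration 1:
  u = (-7 - (-3.7)·0.000 - (-0.8)·0.000 - (-4)·0.000) / (11.5) = -0.609
  v = (-9 - (1.7)·0.000 - (3)·0.000 - (2)·0.000) / (7.7) = -1.169
  w = (-12 - (3.8)·0.000 - (-3)·0.000 - (-3.6)·0.000) / (12.4) = -0.968
  t = (4 - (-1)·0.000 - (2.9)·0.000 - (0.5)·0.000) / (8.4) = 0.476
Iteration 2:
  u = (-7 - (-3.7)·-1.169 - (-0.8)·-0.968 - (-4)·0.476) / (11.5) = -0.887
  v = (-9 - (1.7)·-0.609 - (3)·-0.968 - (2)·0.476) / (7.7) = -0.781
  w = (-12 - (3.8)·-0.609 - (-3)·-1.169 - (-3.6)·0.476) / (12.4) = -0.926
  t = (4 - (-1)·-0.609 - (2.9)·-1.169 - (0.5)·-0.968) / (8.4) = 0.865

(-0.887, -0.781, -0.926, 0.865)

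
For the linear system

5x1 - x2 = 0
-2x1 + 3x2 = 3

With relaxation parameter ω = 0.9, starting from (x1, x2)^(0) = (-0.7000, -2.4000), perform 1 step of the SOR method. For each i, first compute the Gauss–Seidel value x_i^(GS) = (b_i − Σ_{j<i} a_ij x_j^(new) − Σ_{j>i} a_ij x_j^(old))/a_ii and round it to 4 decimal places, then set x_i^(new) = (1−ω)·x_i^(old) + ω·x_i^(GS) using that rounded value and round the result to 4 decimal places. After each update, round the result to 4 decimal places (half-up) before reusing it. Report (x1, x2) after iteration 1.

Iteration 1:
  x1: GS value = (0 - (-1)·-2.4000) / (5) = -0.4800;  x1 ← (1−ω)·-0.7000 + ω·-0.4800 = -0.5020
  x2: GS value = (3 - (-2)·-0.5020) / (3) = 0.6653;  x2 ← (1−ω)·-2.4000 + ω·0.6653 = 0.3588

(-0.5020, 0.3588)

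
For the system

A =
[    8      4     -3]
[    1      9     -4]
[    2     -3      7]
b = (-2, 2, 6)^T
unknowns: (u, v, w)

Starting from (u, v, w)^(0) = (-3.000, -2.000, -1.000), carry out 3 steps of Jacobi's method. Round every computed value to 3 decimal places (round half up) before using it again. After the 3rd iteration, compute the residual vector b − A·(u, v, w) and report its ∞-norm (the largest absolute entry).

Iteration 1:
  u = (-2 - (4)·-2.000 - (-3)·-1.000) / (8) = 0.375
  v = (2 - (1)·-3.000 - (-4)·-1.000) / (9) = 0.111
  w = (6 - (2)·-3.000 - (-3)·-2.000) / (7) = 0.857
Iteration 2:
  u = (-2 - (4)·0.111 - (-3)·0.857) / (8) = 0.016
  v = (2 - (1)·0.375 - (-4)·0.857) / (9) = 0.561
  w = (6 - (2)·0.375 - (-3)·0.111) / (7) = 0.798
Iteration 3:
  u = (-2 - (4)·0.561 - (-3)·0.798) / (8) = -0.231
  v = (2 - (1)·0.016 - (-4)·0.798) / (9) = 0.575
  w = (6 - (2)·0.016 - (-3)·0.561) / (7) = 1.093
Residual b − A·x = (0.827, 1.428, 0.536); ∞-norm = 1.428

1.428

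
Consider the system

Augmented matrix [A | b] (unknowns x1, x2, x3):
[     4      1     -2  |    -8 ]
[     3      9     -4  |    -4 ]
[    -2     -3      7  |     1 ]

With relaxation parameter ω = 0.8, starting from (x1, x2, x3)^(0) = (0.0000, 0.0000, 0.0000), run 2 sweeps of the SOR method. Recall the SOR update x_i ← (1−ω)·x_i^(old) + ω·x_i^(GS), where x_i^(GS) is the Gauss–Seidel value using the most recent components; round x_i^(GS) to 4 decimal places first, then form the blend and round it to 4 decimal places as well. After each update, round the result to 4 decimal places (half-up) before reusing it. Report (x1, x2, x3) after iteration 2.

Iteration 1:
  x1: GS value = (-8 - (1)·0.0000 - (-2)·0.0000) / (4) = -2.0000;  x1 ← (1−ω)·0.0000 + ω·-2.0000 = -1.6000
  x2: GS value = (-4 - (3)·-1.6000 - (-4)·0.0000) / (9) = 0.0889;  x2 ← (1−ω)·0.0000 + ω·0.0889 = 0.0711
  x3: GS value = (1 - (-2)·-1.6000 - (-3)·0.0711) / (7) = -0.2838;  x3 ← (1−ω)·0.0000 + ω·-0.2838 = -0.2270
Iteration 2:
  x1: GS value = (-8 - (1)·0.0711 - (-2)·-0.2270) / (4) = -2.1313;  x1 ← (1−ω)·-1.6000 + ω·-2.1313 = -2.0250
  x2: GS value = (-4 - (3)·-2.0250 - (-4)·-0.2270) / (9) = 0.1297;  x2 ← (1−ω)·0.0711 + ω·0.1297 = 0.1180
  x3: GS value = (1 - (-2)·-2.0250 - (-3)·0.1180) / (7) = -0.3851;  x3 ← (1−ω)·-0.2270 + ω·-0.3851 = -0.3535

(-2.0250, 0.1180, -0.3535)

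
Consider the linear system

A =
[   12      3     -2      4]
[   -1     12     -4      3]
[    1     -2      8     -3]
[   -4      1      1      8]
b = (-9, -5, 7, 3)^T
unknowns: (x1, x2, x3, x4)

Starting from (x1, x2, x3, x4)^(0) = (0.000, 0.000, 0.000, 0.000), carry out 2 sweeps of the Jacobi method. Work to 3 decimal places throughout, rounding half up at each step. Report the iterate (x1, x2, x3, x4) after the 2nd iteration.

(-0.625, -0.281, 1.005, -0.057)

Iteration 1:
  x1 = (-9 - (3)·0.000 - (-2)·0.000 - (4)·0.000) / (12) = -0.750
  x2 = (-5 - (-1)·0.000 - (-4)·0.000 - (3)·0.000) / (12) = -0.417
  x3 = (7 - (1)·0.000 - (-2)·0.000 - (-3)·0.000) / (8) = 0.875
  x4 = (3 - (-4)·0.000 - (1)·0.000 - (1)·0.000) / (8) = 0.375
Iteration 2:
  x1 = (-9 - (3)·-0.417 - (-2)·0.875 - (4)·0.375) / (12) = -0.625
  x2 = (-5 - (-1)·-0.750 - (-4)·0.875 - (3)·0.375) / (12) = -0.281
  x3 = (7 - (1)·-0.750 - (-2)·-0.417 - (-3)·0.375) / (8) = 1.005
  x4 = (3 - (-4)·-0.750 - (1)·-0.417 - (1)·0.875) / (8) = -0.057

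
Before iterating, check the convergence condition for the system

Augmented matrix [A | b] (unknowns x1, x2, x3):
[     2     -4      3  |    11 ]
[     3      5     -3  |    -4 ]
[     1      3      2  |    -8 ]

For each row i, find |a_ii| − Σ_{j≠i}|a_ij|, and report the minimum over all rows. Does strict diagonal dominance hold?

-5

row 1: |2| − (4+3) = -5
row 2: |5| − (3+3) = -1
row 3: |2| − (1+3) = -2
minimum over rows = -5 → not strictly diagonally dominant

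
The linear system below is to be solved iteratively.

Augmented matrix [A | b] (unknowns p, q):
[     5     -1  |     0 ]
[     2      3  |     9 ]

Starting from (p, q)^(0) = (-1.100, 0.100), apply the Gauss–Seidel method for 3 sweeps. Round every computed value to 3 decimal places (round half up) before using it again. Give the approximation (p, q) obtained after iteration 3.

(0.520, 2.653)

Iteration 1:
  p = (0 - (-1)·0.100) / (5) = 0.020
  q = (9 - (2)·0.020) / (3) = 2.987
Iteration 2:
  p = (0 - (-1)·2.987) / (5) = 0.597
  q = (9 - (2)·0.597) / (3) = 2.602
Iteration 3:
  p = (0 - (-1)·2.602) / (5) = 0.520
  q = (9 - (2)·0.520) / (3) = 2.653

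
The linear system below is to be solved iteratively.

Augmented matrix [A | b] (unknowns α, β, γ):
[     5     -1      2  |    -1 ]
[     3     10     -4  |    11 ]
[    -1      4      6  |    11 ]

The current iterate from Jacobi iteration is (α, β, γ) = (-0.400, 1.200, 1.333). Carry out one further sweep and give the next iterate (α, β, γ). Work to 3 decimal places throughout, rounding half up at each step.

(-0.493, 1.753, 0.967)

One sweep:
  α = (-1 - (-1)·1.200 - (2)·1.333) / (5) = -0.493
  β = (11 - (3)·-0.400 - (-4)·1.333) / (10) = 1.753
  γ = (11 - (-1)·-0.400 - (4)·1.200) / (6) = 0.967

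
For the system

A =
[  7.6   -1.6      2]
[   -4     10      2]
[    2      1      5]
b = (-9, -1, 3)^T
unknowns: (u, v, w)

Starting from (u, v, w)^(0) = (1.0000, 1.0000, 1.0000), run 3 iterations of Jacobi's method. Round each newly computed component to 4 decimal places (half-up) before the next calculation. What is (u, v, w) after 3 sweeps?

Iteration 1:
  u = (-9 - (-1.6)·1.0000 - (2)·1.0000) / (7.6) = -1.2368
  v = (-1 - (-4)·1.0000 - (2)·1.0000) / (10) = 0.1000
  w = (3 - (2)·1.0000 - (1)·1.0000) / (5) = 0.0000
Iteration 2:
  u = (-9 - (-1.6)·0.1000 - (2)·0.0000) / (7.6) = -1.1632
  v = (-1 - (-4)·-1.2368 - (2)·0.0000) / (10) = -0.5947
  w = (3 - (2)·-1.2368 - (1)·0.1000) / (5) = 1.0747
Iteration 3:
  u = (-9 - (-1.6)·-0.5947 - (2)·1.0747) / (7.6) = -1.5922
  v = (-1 - (-4)·-1.1632 - (2)·1.0747) / (10) = -0.7802
  w = (3 - (2)·-1.1632 - (1)·-0.5947) / (5) = 1.1842

(-1.5922, -0.7802, 1.1842)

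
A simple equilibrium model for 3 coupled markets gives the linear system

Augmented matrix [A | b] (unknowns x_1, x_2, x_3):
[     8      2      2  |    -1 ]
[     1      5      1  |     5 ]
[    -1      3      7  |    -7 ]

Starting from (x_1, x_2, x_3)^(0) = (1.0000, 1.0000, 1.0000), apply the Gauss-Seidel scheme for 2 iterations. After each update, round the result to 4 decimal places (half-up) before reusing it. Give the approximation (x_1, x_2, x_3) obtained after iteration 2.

Iteration 1:
  x_1 = (-1 - (2)·1.0000 - (2)·1.0000) / (8) = -0.6250
  x_2 = (5 - (1)·-0.6250 - (1)·1.0000) / (5) = 0.9250
  x_3 = (-7 - (-1)·-0.6250 - (3)·0.9250) / (7) = -1.4857
Iteration 2:
  x_1 = (-1 - (2)·0.9250 - (2)·-1.4857) / (8) = 0.0152
  x_2 = (5 - (1)·0.0152 - (1)·-1.4857) / (5) = 1.2941
  x_3 = (-7 - (-1)·0.0152 - (3)·1.2941) / (7) = -1.5524

(0.0152, 1.2941, -1.5524)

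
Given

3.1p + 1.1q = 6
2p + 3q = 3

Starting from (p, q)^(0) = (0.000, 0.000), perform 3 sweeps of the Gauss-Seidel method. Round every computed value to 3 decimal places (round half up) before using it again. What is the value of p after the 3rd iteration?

2.063

Iteration 1:
  p = (6 - (1.1)·0.000) / (3.1) = 1.935
  q = (3 - (2)·1.935) / (3) = -0.290
Iteration 2:
  p = (6 - (1.1)·-0.290) / (3.1) = 2.038
  q = (3 - (2)·2.038) / (3) = -0.359
Iteration 3:
  p = (6 - (1.1)·-0.359) / (3.1) = 2.063
  q = (3 - (2)·2.063) / (3) = -0.375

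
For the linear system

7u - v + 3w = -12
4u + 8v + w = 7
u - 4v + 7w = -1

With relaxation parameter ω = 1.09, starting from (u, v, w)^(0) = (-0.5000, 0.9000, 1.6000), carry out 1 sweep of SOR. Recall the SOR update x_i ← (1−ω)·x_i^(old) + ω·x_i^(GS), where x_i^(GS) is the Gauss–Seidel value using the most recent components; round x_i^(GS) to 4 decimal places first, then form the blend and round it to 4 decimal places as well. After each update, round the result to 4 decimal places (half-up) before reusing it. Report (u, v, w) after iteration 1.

Iteration 1:
  u: GS value = (-12 - (-1)·0.9000 - (3)·1.6000) / (7) = -2.2714;  u ← (1−ω)·-0.5000 + ω·-2.2714 = -2.4308
  v: GS value = (7 - (4)·-2.4308 - (1)·1.6000) / (8) = 1.8904;  v ← (1−ω)·0.9000 + ω·1.8904 = 1.9795
  w: GS value = (-1 - (1)·-2.4308 - (-4)·1.9795) / (7) = 1.3355;  w ← (1−ω)·1.6000 + ω·1.3355 = 1.3117

(-2.4308, 1.9795, 1.3117)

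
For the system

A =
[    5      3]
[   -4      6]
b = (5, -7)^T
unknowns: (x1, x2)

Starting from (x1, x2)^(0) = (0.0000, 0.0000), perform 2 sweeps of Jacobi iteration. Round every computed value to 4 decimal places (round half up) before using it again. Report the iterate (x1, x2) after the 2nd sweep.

Iteration 1:
  x1 = (5 - (3)·0.0000) / (5) = 1.0000
  x2 = (-7 - (-4)·0.0000) / (6) = -1.1667
Iteration 2:
  x1 = (5 - (3)·-1.1667) / (5) = 1.7000
  x2 = (-7 - (-4)·1.0000) / (6) = -0.5000

(1.7000, -0.5000)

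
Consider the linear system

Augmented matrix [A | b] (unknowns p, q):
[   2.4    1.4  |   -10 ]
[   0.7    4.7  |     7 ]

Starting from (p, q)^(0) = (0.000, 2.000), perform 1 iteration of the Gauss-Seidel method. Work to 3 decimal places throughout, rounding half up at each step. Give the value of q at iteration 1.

2.284

Iteration 1:
  p = (-10 - (1.4)·2.000) / (2.4) = -5.333
  q = (7 - (0.7)·-5.333) / (4.7) = 2.284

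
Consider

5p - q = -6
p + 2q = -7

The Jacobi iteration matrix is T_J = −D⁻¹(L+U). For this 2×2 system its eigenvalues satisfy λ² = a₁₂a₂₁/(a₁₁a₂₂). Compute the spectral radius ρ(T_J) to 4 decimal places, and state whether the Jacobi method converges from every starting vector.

a₁₂a₂₁/(a₁₁a₂₂) = (-1)·(1) / ((5)·(2)) = -0.100000
ρ = √|-0.100000| = √0.100000 = 0.3162
ρ < 1, so Jacobi converges

0.3162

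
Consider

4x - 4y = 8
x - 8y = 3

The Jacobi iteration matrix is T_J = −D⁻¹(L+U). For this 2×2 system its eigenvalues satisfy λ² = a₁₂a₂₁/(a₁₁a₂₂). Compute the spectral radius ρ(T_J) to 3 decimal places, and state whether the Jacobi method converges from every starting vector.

a₁₂a₂₁/(a₁₁a₂₂) = (-4)·(1) / ((4)·(-8)) = 0.125000
ρ = √|0.125000| = √0.125000 = 0.354
ρ < 1, so Jacobi converges

0.354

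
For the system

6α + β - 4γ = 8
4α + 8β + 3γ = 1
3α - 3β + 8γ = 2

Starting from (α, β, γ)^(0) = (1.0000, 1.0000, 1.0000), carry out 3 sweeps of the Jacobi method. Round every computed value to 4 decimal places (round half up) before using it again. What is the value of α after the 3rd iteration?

Iteration 1:
  α = (8 - (1)·1.0000 - (-4)·1.0000) / (6) = 1.8333
  β = (1 - (4)·1.0000 - (3)·1.0000) / (8) = -0.7500
  γ = (2 - (3)·1.0000 - (-3)·1.0000) / (8) = 0.2500
Iteration 2:
  α = (8 - (1)·-0.7500 - (-4)·0.2500) / (6) = 1.6250
  β = (1 - (4)·1.8333 - (3)·0.2500) / (8) = -0.8854
  γ = (2 - (3)·1.8333 - (-3)·-0.7500) / (8) = -0.7187
Iteration 3:
  α = (8 - (1)·-0.8854 - (-4)·-0.7187) / (6) = 1.0018
  β = (1 - (4)·1.6250 - (3)·-0.7187) / (8) = -0.4180
  γ = (2 - (3)·1.6250 - (-3)·-0.8854) / (8) = -0.6914

1.0018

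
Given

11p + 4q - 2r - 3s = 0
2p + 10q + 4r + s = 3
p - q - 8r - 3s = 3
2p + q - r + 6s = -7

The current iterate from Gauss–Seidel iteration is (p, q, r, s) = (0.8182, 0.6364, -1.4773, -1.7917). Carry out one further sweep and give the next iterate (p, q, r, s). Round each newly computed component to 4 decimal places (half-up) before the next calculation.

One sweep:
  p = (0 - (4)·0.6364 - (-2)·-1.4773 - (-3)·-1.7917) / (11) = -0.9887
  q = (3 - (2)·-0.9887 - (4)·-1.4773 - (1)·-1.7917) / (10) = 1.2678
  r = (3 - (1)·-0.9887 - (-1)·1.2678 - (-3)·-1.7917) / (-8) = 0.0148
  s = (-7 - (2)·-0.9887 - (1)·1.2678 - (-1)·0.0148) / (6) = -1.0459

(-0.9887, 1.2678, 0.0148, -1.0459)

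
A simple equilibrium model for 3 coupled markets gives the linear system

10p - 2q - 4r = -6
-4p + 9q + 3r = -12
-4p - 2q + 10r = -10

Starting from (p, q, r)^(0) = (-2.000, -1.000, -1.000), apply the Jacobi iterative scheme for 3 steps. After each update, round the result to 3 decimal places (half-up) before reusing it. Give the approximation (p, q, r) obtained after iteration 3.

Iteration 1:
  p = (-6 - (-2)·-1.000 - (-4)·-1.000) / (10) = -1.200
  q = (-12 - (-4)·-2.000 - (3)·-1.000) / (9) = -1.889
  r = (-10 - (-4)·-2.000 - (-2)·-1.000) / (10) = -2.000
Iteration 2:
  p = (-6 - (-2)·-1.889 - (-4)·-2.000) / (10) = -1.778
  q = (-12 - (-4)·-1.200 - (3)·-2.000) / (9) = -1.200
  r = (-10 - (-4)·-1.200 - (-2)·-1.889) / (10) = -1.858
Iteration 3:
  p = (-6 - (-2)·-1.200 - (-4)·-1.858) / (10) = -1.583
  q = (-12 - (-4)·-1.778 - (3)·-1.858) / (9) = -1.504
  r = (-10 - (-4)·-1.778 - (-2)·-1.200) / (10) = -1.951

(-1.583, -1.504, -1.951)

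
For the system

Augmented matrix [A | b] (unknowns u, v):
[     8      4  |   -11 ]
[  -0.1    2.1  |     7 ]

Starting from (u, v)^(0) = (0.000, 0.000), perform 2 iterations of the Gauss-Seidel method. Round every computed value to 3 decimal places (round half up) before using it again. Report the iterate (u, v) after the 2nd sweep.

(-3.009, 3.190)

Iteration 1:
  u = (-11 - (4)·0.000) / (8) = -1.375
  v = (7 - (-0.1)·-1.375) / (2.1) = 3.268
Iteration 2:
  u = (-11 - (4)·3.268) / (8) = -3.009
  v = (7 - (-0.1)·-3.009) / (2.1) = 3.190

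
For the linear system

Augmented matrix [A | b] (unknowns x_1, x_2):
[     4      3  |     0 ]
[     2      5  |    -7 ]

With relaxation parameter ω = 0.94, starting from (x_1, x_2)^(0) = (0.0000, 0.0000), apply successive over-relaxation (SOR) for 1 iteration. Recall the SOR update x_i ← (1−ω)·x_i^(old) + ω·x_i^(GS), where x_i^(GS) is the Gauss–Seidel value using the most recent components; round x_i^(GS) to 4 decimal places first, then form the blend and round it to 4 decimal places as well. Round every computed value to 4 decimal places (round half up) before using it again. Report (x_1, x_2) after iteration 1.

(0.0000, -1.3160)

Iteration 1:
  x_1: GS value = (0 - (3)·0.0000) / (4) = 0.0000;  x_1 ← (1−ω)·0.0000 + ω·0.0000 = 0.0000
  x_2: GS value = (-7 - (2)·0.0000) / (5) = -1.4000;  x_2 ← (1−ω)·0.0000 + ω·-1.4000 = -1.3160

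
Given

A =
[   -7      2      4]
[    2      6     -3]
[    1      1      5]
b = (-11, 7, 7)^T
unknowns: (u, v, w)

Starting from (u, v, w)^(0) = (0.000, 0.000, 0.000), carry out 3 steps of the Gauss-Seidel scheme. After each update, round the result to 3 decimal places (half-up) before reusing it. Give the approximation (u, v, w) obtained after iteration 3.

(2.259, 0.796, 0.789)

Iteration 1:
  u = (-11 - (2)·0.000 - (4)·0.000) / (-7) = 1.571
  v = (7 - (2)·1.571 - (-3)·0.000) / (6) = 0.643
  w = (7 - (1)·1.571 - (1)·0.643) / (5) = 0.957
Iteration 2:
  u = (-11 - (2)·0.643 - (4)·0.957) / (-7) = 2.302
  v = (7 - (2)·2.302 - (-3)·0.957) / (6) = 0.878
  w = (7 - (1)·2.302 - (1)·0.878) / (5) = 0.764
Iteration 3:
  u = (-11 - (2)·0.878 - (4)·0.764) / (-7) = 2.259
  v = (7 - (2)·2.259 - (-3)·0.764) / (6) = 0.796
  w = (7 - (1)·2.259 - (1)·0.796) / (5) = 0.789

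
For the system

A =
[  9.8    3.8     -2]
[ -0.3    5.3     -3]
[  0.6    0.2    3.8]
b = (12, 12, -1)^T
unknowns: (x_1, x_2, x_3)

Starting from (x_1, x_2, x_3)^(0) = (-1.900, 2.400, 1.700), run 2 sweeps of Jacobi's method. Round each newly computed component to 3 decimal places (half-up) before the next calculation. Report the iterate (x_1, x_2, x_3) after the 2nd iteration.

(-0.003, 2.250, -0.529)

Iteration 1:
  x_1 = (12 - (3.8)·2.400 - (-2)·1.700) / (9.8) = 0.641
  x_2 = (12 - (-0.3)·-1.900 - (-3)·1.700) / (5.3) = 3.119
  x_3 = (-1 - (0.6)·-1.900 - (0.2)·2.400) / (3.8) = -0.089
Iteration 2:
  x_1 = (12 - (3.8)·3.119 - (-2)·-0.089) / (9.8) = -0.003
  x_2 = (12 - (-0.3)·0.641 - (-3)·-0.089) / (5.3) = 2.250
  x_3 = (-1 - (0.6)·0.641 - (0.2)·3.119) / (3.8) = -0.529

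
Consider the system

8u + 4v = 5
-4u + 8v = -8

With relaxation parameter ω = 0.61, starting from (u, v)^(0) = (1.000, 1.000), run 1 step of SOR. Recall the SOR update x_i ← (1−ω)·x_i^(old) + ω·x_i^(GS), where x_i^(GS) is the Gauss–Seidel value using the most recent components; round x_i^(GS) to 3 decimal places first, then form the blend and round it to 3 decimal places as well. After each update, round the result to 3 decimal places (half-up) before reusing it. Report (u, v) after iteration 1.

Iteration 1:
  u: GS value = (5 - (4)·1.000) / (8) = 0.125;  u ← (1−ω)·1.000 + ω·0.125 = 0.466
  v: GS value = (-8 - (-4)·0.466) / (8) = -0.767;  v ← (1−ω)·1.000 + ω·-0.767 = -0.078

(0.466, -0.078)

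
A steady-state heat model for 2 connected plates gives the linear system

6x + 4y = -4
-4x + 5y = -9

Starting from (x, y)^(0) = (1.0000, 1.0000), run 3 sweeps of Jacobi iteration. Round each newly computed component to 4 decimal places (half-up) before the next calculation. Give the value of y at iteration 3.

-1.8000

Iteration 1:
  x = (-4 - (4)·1.0000) / (6) = -1.3333
  y = (-9 - (-4)·1.0000) / (5) = -1.0000
Iteration 2:
  x = (-4 - (4)·-1.0000) / (6) = 0.0000
  y = (-9 - (-4)·-1.3333) / (5) = -2.8666
Iteration 3:
  x = (-4 - (4)·-2.8666) / (6) = 1.2444
  y = (-9 - (-4)·0.0000) / (5) = -1.8000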